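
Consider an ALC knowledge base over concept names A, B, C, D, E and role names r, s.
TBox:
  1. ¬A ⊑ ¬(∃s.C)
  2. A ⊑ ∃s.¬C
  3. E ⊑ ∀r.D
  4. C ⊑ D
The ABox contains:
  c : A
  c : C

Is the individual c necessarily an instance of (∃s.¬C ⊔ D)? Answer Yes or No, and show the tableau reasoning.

1. c : (∃s.¬C ⊔ D)?  L(c) = {A, C} ∪ {(∀s.C ⊓ ¬D)}
   clash {D, ¬D} at c — c ∈ (∃s.¬C ⊔ D)
2. Hence c : (∃s.¬C ⊔ D): entailed.

Yes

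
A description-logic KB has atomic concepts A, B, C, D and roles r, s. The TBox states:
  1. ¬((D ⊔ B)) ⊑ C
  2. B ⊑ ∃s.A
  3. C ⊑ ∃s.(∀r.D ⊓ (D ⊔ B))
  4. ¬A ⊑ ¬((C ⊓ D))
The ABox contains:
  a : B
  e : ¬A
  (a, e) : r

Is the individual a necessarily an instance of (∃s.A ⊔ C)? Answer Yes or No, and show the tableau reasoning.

Yes

1. a : (∃s.A ⊔ C)?  L(a) = {B} ∪ {(∀s.¬A ⊓ ¬C)}
   clash {C, ¬C} at a — a ∈ (∃s.A ⊔ C)
2. Hence a : (∃s.A ⊔ C): entailed.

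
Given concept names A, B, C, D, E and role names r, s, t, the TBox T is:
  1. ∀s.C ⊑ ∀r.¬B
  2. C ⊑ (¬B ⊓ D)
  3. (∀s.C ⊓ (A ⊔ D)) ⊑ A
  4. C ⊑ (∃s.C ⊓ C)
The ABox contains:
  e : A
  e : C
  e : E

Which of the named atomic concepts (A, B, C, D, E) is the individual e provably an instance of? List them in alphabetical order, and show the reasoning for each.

{A, C, D, E}

1. e : A?  L(e) = {A, C, E} ∪ {¬A}
   clash {A, ¬A} at e — e ∈ A
2. e : B?  L(e) = {A, C, E} ∪ {¬B}
   apply at e: C⊑(¬B ⊓ D); C⊑(∃s.C ⊓ C)
   open: L(e) ⊇ {A, C, D, E, ¬B, …} (+ ∃-successors) — e ∉ B possible
3. e : C?  L(e) = {A, C, E} ∪ {¬C}
   clash {C, ¬C} at e — e ∈ C
4. e : D?  L(e) = {A, C, E} ∪ {¬D}
   clash {D, ¬D} at e — e ∈ D
5. e : E?  L(e) = {A, C, E} ∪ {¬E}
   clash {E, ¬E} at e — e ∈ E
6. Entailed for e: {A, C, D, E}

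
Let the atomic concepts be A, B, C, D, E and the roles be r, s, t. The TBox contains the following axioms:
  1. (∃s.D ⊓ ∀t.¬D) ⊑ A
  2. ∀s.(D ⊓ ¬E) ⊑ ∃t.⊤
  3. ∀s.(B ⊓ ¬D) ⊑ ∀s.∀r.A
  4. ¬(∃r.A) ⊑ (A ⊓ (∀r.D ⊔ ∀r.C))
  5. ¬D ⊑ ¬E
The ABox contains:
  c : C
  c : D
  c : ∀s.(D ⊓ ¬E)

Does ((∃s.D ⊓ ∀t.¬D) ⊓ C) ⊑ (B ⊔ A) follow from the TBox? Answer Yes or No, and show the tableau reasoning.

Yes

1. ((∃s.D ⊓ ∀t.¬D) ⊓ C) ⊑ (B ⊔ A)  ⇔  (((∃s.D ⊓ ∀t.¬D) ⊓ C) ⊓ (¬B ⊓ ¬A)) unsat w.r.t. T
   all branches close; clash {A, ¬A} at x₀
2. Hence ((∃s.D ⊓ ∀t.¬D) ⊓ C) ⊑ (B ⊔ A): entailed.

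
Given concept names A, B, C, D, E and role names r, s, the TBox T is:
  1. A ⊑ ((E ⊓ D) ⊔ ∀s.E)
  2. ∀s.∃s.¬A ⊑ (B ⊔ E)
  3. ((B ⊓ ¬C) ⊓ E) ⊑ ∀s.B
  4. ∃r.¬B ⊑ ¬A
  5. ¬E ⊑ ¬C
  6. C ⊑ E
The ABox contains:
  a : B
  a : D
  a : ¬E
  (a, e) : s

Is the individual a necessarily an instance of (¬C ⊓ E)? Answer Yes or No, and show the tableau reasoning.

No

1. a : (¬C ⊓ E)?  L(a) = {B, D, ¬E} ∪ {(C ⊔ ¬E)}
   apply at a: ¬E⊑¬C
   open: L(a) ⊇ {B, D, ¬A, ¬C, ¬E, …} (+ ∃-successors) — a ∉ (¬C ⊓ E) possible
2. Hence a : (¬C ⊓ E): not entailed.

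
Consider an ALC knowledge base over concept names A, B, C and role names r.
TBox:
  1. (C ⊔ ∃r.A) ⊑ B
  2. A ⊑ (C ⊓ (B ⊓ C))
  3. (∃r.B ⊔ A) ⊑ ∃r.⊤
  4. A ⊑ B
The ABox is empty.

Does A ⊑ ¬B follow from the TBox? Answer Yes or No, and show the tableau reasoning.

No

1. A ⊑ ¬B  ⇔  (A ⊓ B) unsat w.r.t. T
   apply at x₀: A⊑(C ⊓ (B ⊓ C))
   open: L(x₀) ⊇ {A, B, C, ∃r.⊤} (+ ∃-successors)
2. Hence A ⊑ ¬B: not entailed.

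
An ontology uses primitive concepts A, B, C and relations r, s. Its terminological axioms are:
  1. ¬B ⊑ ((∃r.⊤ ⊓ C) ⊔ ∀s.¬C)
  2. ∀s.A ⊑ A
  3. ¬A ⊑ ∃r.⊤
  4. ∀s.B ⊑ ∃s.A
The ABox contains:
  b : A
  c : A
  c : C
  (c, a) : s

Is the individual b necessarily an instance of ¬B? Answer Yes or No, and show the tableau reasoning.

1. b : ¬B?  L(b) = {A} ∪ {B}
   open: L(b) ⊇ {A, B, ∃s.¬B} (+ ∃-successors) — b ∉ ¬B possible
2. Hence b : ¬B: not entailed.

No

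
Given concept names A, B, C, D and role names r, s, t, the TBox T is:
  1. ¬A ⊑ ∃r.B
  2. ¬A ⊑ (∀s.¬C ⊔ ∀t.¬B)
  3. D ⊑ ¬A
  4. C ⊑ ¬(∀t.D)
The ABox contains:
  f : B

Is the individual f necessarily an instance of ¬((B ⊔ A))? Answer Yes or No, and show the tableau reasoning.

No

1. f : ¬((B ⊔ A))?  L(f) = {B} ∪ {(B ⊔ A)}
   open: L(f) ⊇ {A, B, ¬C, ¬D} — f ∉ ¬((B ⊔ A)) possible
2. Hence f : ¬((B ⊔ A)): not entailed.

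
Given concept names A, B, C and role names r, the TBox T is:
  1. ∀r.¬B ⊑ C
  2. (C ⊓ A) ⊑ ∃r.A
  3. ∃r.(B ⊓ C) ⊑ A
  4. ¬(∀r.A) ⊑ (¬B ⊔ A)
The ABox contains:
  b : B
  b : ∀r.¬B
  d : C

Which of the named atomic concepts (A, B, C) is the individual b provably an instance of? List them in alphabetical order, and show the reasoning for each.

{B, C}

1. b : A?  L(b) = {B, ∀r.¬B} ∪ {¬A}
   apply at b: ∀r.¬B⊑C
   open: L(b) ⊇ {B, C, ¬A, ∀r.(¬B ⊔ ¬C), ∀r.A, …} — b ∉ A possible
2. b : B?  L(b) = {B, ∀r.¬B} ∪ {¬B}
   clash {B, ¬B} at b — b ∈ B
3. b : C?  L(b) = {B, ∀r.¬B} ∪ {¬C}
   clash {C, ¬C} at b — b ∈ C
4. Entailed for b: {B, C}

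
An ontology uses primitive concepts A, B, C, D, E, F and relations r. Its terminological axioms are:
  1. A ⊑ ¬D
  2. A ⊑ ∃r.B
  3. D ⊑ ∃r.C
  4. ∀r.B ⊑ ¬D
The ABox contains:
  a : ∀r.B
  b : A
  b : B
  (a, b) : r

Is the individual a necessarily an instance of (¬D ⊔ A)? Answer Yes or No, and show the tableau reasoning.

1. a : (¬D ⊔ A)?  L(a) = {∀r.B} ∪ {(D ⊓ ¬A)}
   clash {D, ¬D} at a — a ∈ (¬D ⊔ A)
2. Hence a : (¬D ⊔ A): entailed.

Yes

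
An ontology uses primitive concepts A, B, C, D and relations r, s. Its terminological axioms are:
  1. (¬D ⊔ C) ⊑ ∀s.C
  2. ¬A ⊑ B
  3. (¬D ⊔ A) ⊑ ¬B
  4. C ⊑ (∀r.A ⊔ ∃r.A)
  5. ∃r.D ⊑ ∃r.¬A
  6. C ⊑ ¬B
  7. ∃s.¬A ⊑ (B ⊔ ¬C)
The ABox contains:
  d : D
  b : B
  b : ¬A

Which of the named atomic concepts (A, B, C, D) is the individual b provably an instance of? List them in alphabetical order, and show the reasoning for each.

{B, D}

1. b : A?  L(b) = {B, ¬A} ∪ {¬A}
   open: L(b) ⊇ {B, D, ¬A, ¬C, ∀r.¬D, …} — b ∉ A possible
2. b : B?  L(b) = {B, ¬A} ∪ {¬B}
   clash {B, ¬B} at b — b ∈ B
3. b : C?  L(b) = {B, ¬A} ∪ {¬C}
   open: L(b) ⊇ {B, D, ¬A, ¬C, ∀r.¬D, …} — b ∉ C possible
4. b : D?  L(b) = {B, ¬A} ∪ {¬D}
   clash {B, ¬B} at b — b ∈ D
5. Entailed for b: {B, D}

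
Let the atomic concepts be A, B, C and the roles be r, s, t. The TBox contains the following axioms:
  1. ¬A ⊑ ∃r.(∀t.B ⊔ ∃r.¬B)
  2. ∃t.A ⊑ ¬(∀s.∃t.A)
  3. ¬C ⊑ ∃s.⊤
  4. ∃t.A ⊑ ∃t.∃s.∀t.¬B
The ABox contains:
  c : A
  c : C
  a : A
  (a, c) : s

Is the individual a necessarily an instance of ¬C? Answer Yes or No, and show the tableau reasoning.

No

1. a : ¬C?  L(a) = {A} ∪ {C}
   open: L(a) ⊇ {A, C, ∀t.¬A} — a ∉ ¬C possible
2. Hence a : ¬C: not entailed.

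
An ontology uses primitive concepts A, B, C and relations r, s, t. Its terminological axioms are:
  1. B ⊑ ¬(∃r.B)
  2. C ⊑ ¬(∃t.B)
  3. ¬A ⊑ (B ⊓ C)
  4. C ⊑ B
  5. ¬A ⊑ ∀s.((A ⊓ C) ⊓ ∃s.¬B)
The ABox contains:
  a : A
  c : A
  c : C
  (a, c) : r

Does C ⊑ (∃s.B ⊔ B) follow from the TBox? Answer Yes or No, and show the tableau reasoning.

1. C ⊑ (∃s.B ⊔ B)  ⇔  (C ⊓ (∀s.¬B ⊓ ¬B)) unsat w.r.t. T
   all branches close; clash {B, ¬B} at x₀
2. Hence C ⊑ (∃s.B ⊔ B): entailed.

Yes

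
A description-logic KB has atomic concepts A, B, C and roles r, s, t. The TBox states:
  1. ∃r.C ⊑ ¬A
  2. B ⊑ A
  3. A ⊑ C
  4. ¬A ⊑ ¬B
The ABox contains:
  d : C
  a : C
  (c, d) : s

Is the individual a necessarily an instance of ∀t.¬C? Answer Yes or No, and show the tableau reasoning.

1. a : ∀t.¬C?  L(a) = {C} ∪ {∃t.C}
   open: L(a) ⊇ {A, C, ∀r.¬C, ∃t.C} (+ ∃-successors) — a ∉ ∀t.¬C possible
2. Hence a : ∀t.¬C: not entailed.

No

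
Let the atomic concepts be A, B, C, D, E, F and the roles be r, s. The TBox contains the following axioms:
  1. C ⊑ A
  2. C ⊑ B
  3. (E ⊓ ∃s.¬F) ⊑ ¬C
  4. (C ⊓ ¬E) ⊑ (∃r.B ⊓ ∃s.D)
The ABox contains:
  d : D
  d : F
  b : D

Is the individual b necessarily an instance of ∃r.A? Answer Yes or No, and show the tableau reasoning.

1. b : ∃r.A?  L(b) = {D} ∪ {∀r.¬A}
   open: L(b) ⊇ {D, ¬C, ∀r.¬A} — b ∉ ∃r.A possible
2. Hence b : ∃r.A: not entailed.

No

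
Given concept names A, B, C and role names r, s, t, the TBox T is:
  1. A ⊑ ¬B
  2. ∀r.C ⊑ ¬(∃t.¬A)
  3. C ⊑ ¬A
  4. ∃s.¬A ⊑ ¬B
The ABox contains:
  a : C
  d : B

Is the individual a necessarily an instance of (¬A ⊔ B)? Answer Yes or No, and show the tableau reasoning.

1. a : (¬A ⊔ B)?  L(a) = {C} ∪ {(A ⊓ ¬B)}
   clash {A, ¬A} at a — a ∈ (¬A ⊔ B)
2. Hence a : (¬A ⊔ B): entailed.

Yes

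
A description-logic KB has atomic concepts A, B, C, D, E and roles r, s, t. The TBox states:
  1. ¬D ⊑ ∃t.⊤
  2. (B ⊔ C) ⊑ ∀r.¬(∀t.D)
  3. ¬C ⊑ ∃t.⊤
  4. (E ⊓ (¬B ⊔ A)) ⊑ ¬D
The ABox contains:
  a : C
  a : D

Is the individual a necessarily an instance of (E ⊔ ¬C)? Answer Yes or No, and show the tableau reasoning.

1. a : (E ⊔ ¬C)?  L(a) = {C, D} ∪ {(¬E ⊓ C)}
   open: L(a) ⊇ {C, D, ¬E, ∀r.∃t.¬D} — a ∉ (E ⊔ ¬C) possible
2. Hence a : (E ⊔ ¬C): not entailed.

No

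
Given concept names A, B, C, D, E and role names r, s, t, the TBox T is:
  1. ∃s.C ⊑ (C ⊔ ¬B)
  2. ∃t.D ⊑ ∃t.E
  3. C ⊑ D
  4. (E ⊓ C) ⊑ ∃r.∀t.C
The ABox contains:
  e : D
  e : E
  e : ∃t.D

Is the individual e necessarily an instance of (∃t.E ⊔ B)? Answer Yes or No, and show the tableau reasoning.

1. e : (∃t.E ⊔ B)?  L(e) = {D, E, ∃t.D} ∪ {(∀t.¬E ⊓ ¬B)}
   clash {E, ¬E} at an ∃-successor — e ∈ (∃t.E ⊔ B)
2. Hence e : (∃t.E ⊔ B): entailed.

Yes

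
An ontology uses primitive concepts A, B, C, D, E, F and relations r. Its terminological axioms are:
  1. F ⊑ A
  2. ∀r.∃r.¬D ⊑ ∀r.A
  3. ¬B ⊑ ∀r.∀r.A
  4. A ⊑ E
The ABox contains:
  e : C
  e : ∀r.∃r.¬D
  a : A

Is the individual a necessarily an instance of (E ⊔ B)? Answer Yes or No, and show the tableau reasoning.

1. a : (E ⊔ B)?  L(a) = {A} ∪ {(¬E ⊓ ¬B)}
   clash {E, ¬E} at a — a ∈ (E ⊔ B)
2. Hence a : (E ⊔ B): entailed.

Yes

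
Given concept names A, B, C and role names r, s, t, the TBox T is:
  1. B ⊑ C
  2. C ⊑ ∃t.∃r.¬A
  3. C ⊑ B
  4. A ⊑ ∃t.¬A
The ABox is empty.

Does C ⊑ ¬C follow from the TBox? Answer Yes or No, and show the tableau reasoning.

No

1. C ⊑ ¬C  ⇔  (C ⊓ C) unsat w.r.t. T
   apply at x₀: C⊑∃t.∃r.¬A; C⊑B
   open: L(x₀) ⊇ {B, C, ¬A, ∃t.∃r.¬A} (+ ∃-successors)
2. Hence C ⊑ ¬C: not entailed.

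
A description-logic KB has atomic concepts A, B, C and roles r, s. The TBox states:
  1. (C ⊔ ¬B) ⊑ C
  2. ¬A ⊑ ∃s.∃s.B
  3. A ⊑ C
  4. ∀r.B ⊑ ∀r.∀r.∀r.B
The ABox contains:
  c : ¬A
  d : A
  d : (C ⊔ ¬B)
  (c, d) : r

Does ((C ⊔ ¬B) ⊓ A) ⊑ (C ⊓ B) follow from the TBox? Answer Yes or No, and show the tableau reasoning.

No

1. ((C ⊔ ¬B) ⊓ A) ⊑ (C ⊓ B)  ⇔  (((C ⊔ ¬B) ⊓ A) ⊓ (¬C ⊔ ¬B)) unsat w.r.t. T
   apply at x₀: (C ⊔ ¬B)⊑C; A⊑C
   open: L(x₀) ⊇ {A, C, ¬B, ∃r.¬B} (+ ∃-successors)
2. Hence ((C ⊔ ¬B) ⊓ A) ⊑ (C ⊓ B): not entailed.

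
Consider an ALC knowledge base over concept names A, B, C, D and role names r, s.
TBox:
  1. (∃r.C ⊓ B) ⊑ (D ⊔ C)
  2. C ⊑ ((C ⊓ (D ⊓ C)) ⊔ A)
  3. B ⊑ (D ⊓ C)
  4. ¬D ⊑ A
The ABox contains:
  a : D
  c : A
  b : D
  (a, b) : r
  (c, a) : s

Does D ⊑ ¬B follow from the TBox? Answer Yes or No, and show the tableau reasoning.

1. D ⊑ ¬B  ⇔  (D ⊓ B) unsat w.r.t. T
   apply at x₀: B⊑(D ⊓ C)
   open: L(x₀) ⊇ {B, C, D, ∀r.¬C}
2. Hence D ⊑ ¬B: not entailed.

No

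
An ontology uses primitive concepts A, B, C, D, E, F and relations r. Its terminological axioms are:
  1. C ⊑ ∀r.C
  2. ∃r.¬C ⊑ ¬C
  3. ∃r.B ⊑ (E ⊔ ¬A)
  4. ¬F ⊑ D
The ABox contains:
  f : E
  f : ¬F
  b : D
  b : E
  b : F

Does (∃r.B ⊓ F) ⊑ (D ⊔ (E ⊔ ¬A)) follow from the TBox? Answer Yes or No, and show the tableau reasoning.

1. (∃r.B ⊓ F) ⊑ (D ⊔ (E ⊔ ¬A))  ⇔  ((∃r.B ⊓ F) ⊓ (¬D ⊓ (¬E ⊓ A))) unsat w.r.t. T
   all branches close; clash {A, ¬A} at x₀
2. Hence (∃r.B ⊓ F) ⊑ (D ⊔ (E ⊔ ¬A)): entailed.

Yes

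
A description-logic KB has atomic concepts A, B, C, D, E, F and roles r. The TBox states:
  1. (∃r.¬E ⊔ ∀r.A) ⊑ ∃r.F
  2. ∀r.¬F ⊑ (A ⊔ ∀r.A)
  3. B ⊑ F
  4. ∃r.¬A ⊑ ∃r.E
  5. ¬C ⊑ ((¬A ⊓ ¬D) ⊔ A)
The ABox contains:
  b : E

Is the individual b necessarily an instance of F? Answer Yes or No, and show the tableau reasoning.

No

1. b : F?  L(b) = {E} ∪ {¬F}
   open: L(b) ⊇ {C, E, ¬B, ¬F, ∀r.A, …} (+ ∃-successors) — b ∉ F possible
2. Hence b : F: not entailed.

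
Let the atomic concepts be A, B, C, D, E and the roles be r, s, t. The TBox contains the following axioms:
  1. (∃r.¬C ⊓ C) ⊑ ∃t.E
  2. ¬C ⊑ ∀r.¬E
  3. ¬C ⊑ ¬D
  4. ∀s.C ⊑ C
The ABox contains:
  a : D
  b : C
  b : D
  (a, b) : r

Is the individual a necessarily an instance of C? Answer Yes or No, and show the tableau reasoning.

1. a : C?  L(a) = {D} ∪ {¬C}
   clash {D, ¬D} at a — a ∈ C
2. Hence a : C: entailed.

Yes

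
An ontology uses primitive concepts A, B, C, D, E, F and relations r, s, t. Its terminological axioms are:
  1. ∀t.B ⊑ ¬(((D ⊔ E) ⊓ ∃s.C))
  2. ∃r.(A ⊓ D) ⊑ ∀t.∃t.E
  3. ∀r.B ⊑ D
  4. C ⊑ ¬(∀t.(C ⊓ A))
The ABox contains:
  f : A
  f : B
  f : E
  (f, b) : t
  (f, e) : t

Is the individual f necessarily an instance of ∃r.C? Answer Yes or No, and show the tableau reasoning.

1. f : ∃r.C?  L(f) = {A, B, E} ∪ {∀r.¬C}
   open: L(f) ⊇ {A, B, E, ¬C, ∀r.(¬A ⊔ ¬D), …} (+ ∃-successors) — f ∉ ∃r.C possible
2. Hence f : ∃r.C: not entailed.

No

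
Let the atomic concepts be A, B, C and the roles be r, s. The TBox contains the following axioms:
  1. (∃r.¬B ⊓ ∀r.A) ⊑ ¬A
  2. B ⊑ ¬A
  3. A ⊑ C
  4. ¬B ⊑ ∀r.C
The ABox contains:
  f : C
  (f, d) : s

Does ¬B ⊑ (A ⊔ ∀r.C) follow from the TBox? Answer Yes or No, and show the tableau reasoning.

1. ¬B ⊑ (A ⊔ ∀r.C)  ⇔  (¬B ⊓ (¬A ⊓ ∃r.¬C)) unsat w.r.t. T
   all branches close; clash {C, ¬C} at an ∃-successor
2. Hence ¬B ⊑ (A ⊔ ∀r.C): entailed.

Yes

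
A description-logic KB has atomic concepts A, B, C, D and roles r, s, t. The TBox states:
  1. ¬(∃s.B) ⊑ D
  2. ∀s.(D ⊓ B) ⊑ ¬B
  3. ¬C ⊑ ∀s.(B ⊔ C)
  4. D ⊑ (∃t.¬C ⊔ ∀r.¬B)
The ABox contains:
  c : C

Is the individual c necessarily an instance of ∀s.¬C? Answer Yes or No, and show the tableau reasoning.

1. c : ∀s.¬C?  L(c) = {C} ∪ {∃s.C}
   open: L(c) ⊇ {C, ¬D, ∃s.(¬D ⊔ ¬B), ∃s.B, ∃s.C} (+ ∃-successors) — c ∉ ∀s.¬C possible
2. Hence c : ∀s.¬C: not entailed.

No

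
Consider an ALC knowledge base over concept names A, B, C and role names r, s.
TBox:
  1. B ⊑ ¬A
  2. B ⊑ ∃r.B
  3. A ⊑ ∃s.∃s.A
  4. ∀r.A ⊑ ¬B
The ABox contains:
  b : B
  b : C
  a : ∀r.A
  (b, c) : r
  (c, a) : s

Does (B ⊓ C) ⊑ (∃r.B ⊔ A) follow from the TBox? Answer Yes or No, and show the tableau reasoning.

1. (B ⊓ C) ⊑ (∃r.B ⊔ A)  ⇔  ((B ⊓ C) ⊓ (∀r.¬B ⊓ ¬A)) unsat w.r.t. T
   all branches close; clash {B, ¬B} at x₀
2. Hence (B ⊓ C) ⊑ (∃r.B ⊔ A): entailed.

Yes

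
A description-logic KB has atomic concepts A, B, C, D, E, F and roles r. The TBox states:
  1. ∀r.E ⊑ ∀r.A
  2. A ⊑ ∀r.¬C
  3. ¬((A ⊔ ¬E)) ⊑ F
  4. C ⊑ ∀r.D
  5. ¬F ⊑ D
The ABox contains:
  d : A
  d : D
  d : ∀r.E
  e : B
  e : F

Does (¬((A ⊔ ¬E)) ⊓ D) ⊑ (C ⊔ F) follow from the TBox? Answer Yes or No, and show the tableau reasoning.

Yes

1. (¬((A ⊔ ¬E)) ⊓ D) ⊑ (C ⊔ F)  ⇔  (((¬A ⊓ E) ⊓ D) ⊓ (¬C ⊓ ¬F)) unsat w.r.t. T
   all branches close; clash {F, ¬F} at x₀
2. Hence (¬((A ⊔ ¬E)) ⊓ D) ⊑ (C ⊔ F): entailed.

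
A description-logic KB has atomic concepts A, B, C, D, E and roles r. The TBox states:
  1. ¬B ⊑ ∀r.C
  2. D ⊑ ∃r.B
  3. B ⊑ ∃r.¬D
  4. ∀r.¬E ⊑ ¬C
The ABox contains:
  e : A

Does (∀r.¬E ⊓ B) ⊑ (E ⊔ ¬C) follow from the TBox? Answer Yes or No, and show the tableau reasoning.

1. (∀r.¬E ⊓ B) ⊑ (E ⊔ ¬C)  ⇔  ((∀r.¬E ⊓ B) ⊓ (¬E ⊓ C)) unsat w.r.t. T
   all branches close; clash {C, ¬C} at x₀
2. Hence (∀r.¬E ⊓ B) ⊑ (E ⊔ ¬C): entailed.

Yes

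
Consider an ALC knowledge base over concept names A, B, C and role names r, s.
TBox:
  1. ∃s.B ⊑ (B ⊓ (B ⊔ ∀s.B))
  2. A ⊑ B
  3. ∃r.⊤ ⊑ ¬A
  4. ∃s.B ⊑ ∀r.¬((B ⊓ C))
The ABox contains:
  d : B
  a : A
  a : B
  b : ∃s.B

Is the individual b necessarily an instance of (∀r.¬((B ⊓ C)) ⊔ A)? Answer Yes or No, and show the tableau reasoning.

1. b : (∀r.¬((B ⊓ C)) ⊔ A)?  L(b) = {∃s.B} ∪ {(∃r.(B ⊓ C) ⊓ ¬A)}
   clash {C, ¬C} at an ∃-successor — b ∈ (∀r.¬((B ⊓ C)) ⊔ A)
2. Hence b : (∀r.¬((B ⊓ C)) ⊔ A): entailed.

Yes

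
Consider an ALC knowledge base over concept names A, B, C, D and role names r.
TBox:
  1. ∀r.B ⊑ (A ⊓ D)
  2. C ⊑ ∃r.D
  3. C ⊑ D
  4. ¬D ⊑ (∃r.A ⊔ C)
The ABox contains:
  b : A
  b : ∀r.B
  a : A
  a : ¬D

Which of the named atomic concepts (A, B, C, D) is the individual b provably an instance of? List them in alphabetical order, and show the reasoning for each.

{A, D}

1. b : A?  L(b) = {A, ∀r.B} ∪ {¬A}
   clash {A, ¬A} at b — b ∈ A
2. b : B?  L(b) = {A, ∀r.B} ∪ {¬B}
   apply at b: ∀r.B⊑(A ⊓ D)
   open: L(b) ⊇ {A, D, ¬B, ¬C, ∀r.B} — b ∉ B possible
3. b : C?  L(b) = {A, ∀r.B} ∪ {¬C}
   apply at b: ∀r.B⊑(A ⊓ D)
   open: L(b) ⊇ {A, D, ¬C, ∀r.B} — b ∉ C possible
4. b : D?  L(b) = {A, ∀r.B} ∪ {¬D}
   clash {D, ¬D} at b — b ∈ D
5. Entailed for b: {A, D}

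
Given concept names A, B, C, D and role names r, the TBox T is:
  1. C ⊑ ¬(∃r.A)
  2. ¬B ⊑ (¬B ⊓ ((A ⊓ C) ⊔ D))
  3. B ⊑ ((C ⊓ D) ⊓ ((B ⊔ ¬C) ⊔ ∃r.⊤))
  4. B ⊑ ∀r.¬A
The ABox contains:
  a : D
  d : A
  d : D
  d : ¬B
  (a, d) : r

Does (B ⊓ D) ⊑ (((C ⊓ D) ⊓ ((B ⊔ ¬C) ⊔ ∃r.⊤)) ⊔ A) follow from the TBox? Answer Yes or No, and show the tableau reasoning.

1. (B ⊓ D) ⊑ (((C ⊓ D) ⊓ ((B ⊔ ¬C) ⊔ ∃r.⊤)) ⊔ A)  ⇔  ((B ⊓ D) ⊓ (((¬C ⊔ ¬D) ⊔ ((¬B ⊓ C) ⊓ ∀r.⊥)) ⊓ ¬A)) unsat w.r.t. T
   all branches close; clash {B, ¬B} at x₀
2. Hence (B ⊓ D) ⊑ (((C ⊓ D) ⊓ ((B ⊔ ¬C) ⊔ ∃r.⊤)) ⊔ A): entailed.

Yes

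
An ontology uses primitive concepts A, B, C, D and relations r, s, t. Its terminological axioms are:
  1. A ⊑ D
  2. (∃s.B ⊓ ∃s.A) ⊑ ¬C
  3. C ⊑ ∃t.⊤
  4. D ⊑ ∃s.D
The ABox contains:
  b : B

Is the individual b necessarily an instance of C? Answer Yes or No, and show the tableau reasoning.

No

1. b : C?  L(b) = {B} ∪ {¬C}
   open: L(b) ⊇ {B, ¬A, ¬C, ¬D} — b ∉ C possible
2. Hence b : C: not entailed.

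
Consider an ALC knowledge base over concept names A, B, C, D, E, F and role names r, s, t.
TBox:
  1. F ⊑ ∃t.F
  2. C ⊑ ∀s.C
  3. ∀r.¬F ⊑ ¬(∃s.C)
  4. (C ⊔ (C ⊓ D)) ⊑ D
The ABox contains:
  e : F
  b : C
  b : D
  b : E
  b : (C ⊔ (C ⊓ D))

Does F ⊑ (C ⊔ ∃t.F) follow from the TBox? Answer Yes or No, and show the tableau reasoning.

Yes

1. F ⊑ (C ⊔ ∃t.F)  ⇔  (F ⊓ (¬C ⊓ ∀t.¬F)) unsat w.r.t. T
   all branches close; clash {F, ¬F} at an ∃-successor
2. Hence F ⊑ (C ⊔ ∃t.F): entailed.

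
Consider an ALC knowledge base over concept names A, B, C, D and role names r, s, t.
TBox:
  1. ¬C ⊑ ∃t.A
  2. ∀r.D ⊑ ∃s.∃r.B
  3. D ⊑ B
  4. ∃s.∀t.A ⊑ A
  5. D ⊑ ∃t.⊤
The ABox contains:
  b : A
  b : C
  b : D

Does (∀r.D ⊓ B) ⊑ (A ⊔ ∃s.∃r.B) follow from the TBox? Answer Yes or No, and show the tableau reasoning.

1. (∀r.D ⊓ B) ⊑ (A ⊔ ∃s.∃r.B)  ⇔  ((∀r.D ⊓ B) ⊓ (¬A ⊓ ∀s.∀r.¬B)) unsat w.r.t. T
   all branches close; clash {A, ¬A} at x₀
2. Hence (∀r.D ⊓ B) ⊑ (A ⊔ ∃s.∃r.B): entailed.

Yes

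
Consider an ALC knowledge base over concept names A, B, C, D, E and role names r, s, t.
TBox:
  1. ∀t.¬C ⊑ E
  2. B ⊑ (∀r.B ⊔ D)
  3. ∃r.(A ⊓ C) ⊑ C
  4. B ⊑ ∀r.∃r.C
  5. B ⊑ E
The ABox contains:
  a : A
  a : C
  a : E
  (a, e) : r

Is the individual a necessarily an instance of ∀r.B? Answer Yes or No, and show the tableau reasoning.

1. a : ∀r.B?  L(a) = {A, C, E} ∪ {∃r.¬B}
   open: L(a) ⊇ {A, C, E, ¬B, ∃r.¬B} (+ ∃-successors) — a ∉ ∀r.B possible
2. Hence a : ∀r.B: not entailed.

No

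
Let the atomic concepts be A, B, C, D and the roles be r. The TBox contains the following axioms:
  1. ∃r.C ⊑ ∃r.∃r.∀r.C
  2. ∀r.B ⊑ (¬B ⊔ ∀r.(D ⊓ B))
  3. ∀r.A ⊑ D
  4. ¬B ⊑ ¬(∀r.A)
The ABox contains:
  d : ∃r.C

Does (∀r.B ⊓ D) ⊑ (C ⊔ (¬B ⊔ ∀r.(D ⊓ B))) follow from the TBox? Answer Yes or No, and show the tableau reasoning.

Yes

1. (∀r.B ⊓ D) ⊑ (C ⊔ (¬B ⊔ ∀r.(D ⊓ B)))  ⇔  ((∀r.B ⊓ D) ⊓ (¬C ⊓ (B ⊓ ∃r.(¬D ⊔ ¬B)))) unsat w.r.t. T
   all branches close; clash {B, ¬B} at an ∃-successor
2. Hence (∀r.B ⊓ D) ⊑ (C ⊔ (¬B ⊔ ∀r.(D ⊓ B))): entailed.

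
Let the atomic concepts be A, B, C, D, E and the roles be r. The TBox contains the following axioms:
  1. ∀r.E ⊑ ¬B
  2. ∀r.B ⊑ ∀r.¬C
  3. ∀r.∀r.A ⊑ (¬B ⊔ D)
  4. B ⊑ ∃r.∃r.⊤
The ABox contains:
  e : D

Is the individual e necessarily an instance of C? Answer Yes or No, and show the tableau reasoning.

No

1. e : C?  L(e) = {D} ∪ {¬C}
   open: L(e) ⊇ {D, ¬B, ¬C, ∃r.¬B, ∃r.∃r.¬A} (+ ∃-successors) — e ∉ C possible
2. Hence e : C: not entailed.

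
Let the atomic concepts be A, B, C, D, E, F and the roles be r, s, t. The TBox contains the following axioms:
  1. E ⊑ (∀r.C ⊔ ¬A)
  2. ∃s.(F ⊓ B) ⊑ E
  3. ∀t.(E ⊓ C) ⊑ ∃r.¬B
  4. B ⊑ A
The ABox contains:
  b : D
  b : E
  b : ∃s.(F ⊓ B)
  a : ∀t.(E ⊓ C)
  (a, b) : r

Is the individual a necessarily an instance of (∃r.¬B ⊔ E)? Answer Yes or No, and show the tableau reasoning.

Yes

1. a : (∃r.¬B ⊔ E)?  L(a) = {∀t.(E ⊓ C)} ∪ {(∀r.B ⊓ ¬E)}
   clash {E, ¬E} at a — a ∈ (∃r.¬B ⊔ E)
2. Hence a : (∃r.¬B ⊔ E): entailed.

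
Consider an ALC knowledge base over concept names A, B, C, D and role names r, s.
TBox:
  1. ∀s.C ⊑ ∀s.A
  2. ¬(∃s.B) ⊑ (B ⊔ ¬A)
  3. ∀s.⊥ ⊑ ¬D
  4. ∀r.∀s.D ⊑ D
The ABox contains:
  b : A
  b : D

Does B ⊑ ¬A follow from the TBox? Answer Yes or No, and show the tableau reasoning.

1. B ⊑ ¬A  ⇔  (B ⊓ A) unsat w.r.t. T
   open: L(x₀) ⊇ {A, B, ∃r.∃s.¬D, ∃s.B, ∃s.¬C, …} (+ ∃-successors)
2. Hence B ⊑ ¬A: not entailed.

No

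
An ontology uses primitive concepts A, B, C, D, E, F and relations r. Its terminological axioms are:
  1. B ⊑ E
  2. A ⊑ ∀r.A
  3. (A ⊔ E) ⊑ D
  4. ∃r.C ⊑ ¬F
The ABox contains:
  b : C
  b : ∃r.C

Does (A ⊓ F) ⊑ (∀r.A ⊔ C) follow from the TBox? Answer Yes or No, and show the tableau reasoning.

Yes

1. (A ⊓ F) ⊑ (∀r.A ⊔ C)  ⇔  ((A ⊓ F) ⊓ (∃r.¬A ⊓ ¬C)) unsat w.r.t. T
   all branches close; clash {F, ¬F} at x₀
2. Hence (A ⊓ F) ⊑ (∀r.A ⊔ C): entailed.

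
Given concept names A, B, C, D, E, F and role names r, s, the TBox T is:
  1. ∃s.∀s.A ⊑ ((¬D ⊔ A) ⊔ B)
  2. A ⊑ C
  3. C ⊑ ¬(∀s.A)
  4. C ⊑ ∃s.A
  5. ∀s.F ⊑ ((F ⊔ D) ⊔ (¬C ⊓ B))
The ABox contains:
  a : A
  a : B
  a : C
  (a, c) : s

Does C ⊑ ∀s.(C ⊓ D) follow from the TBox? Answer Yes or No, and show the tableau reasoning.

No

1. C ⊑ ∀s.(C ⊓ D)  ⇔  (C ⊓ ∃s.(¬C ⊔ ¬D)) unsat w.r.t. T
   apply at x₀: C⊑¬(∀s.A); C⊑∃s.A
   open: L(x₀) ⊇ {C, ∀s.∃s.¬A, ∃s.(¬C ⊔ ¬D), ∃s.A, ∃s.¬A, …} (+ ∃-successors)
2. Hence C ⊑ ∀s.(C ⊓ D): not entailed.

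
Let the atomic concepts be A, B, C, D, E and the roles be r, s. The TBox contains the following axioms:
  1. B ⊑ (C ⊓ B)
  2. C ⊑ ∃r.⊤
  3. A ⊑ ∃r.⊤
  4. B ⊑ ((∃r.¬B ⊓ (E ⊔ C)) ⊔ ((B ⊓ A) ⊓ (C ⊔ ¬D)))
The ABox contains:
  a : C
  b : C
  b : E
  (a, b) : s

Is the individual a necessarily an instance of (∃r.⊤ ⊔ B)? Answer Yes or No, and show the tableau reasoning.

Yes

1. a : (∃r.⊤ ⊔ B)?  L(a) = {C} ∪ {(∀r.⊥ ⊓ ¬B)}
   clash ⊥ at an ∃-successor — a ∈ (∃r.⊤ ⊔ B)
2. Hence a : (∃r.⊤ ⊔ B): entailed.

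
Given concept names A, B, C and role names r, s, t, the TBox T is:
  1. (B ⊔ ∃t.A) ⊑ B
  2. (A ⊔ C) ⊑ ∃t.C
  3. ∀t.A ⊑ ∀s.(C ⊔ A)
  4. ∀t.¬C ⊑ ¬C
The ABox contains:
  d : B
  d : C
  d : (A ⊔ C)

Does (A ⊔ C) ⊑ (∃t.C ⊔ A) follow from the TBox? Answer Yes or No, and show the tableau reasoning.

Yes

1. (A ⊔ C) ⊑ (∃t.C ⊔ A)  ⇔  ((A ⊔ C) ⊓ (∀t.¬C ⊓ ¬A)) unsat w.r.t. T
   all branches close; clash {C, ¬C} at x₀
2. Hence (A ⊔ C) ⊑ (∃t.C ⊔ A): entailed.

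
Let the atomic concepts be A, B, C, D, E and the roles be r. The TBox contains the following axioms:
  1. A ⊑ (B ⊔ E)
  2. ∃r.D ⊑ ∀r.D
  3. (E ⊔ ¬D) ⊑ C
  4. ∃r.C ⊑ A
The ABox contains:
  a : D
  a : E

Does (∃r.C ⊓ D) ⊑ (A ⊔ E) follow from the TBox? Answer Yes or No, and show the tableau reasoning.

1. (∃r.C ⊓ D) ⊑ (A ⊔ E)  ⇔  ((∃r.C ⊓ D) ⊓ (¬A ⊓ ¬E)) unsat w.r.t. T
   all branches close; clash {A, ¬A} at x₀
2. Hence (∃r.C ⊓ D) ⊑ (A ⊔ E): entailed.

Yes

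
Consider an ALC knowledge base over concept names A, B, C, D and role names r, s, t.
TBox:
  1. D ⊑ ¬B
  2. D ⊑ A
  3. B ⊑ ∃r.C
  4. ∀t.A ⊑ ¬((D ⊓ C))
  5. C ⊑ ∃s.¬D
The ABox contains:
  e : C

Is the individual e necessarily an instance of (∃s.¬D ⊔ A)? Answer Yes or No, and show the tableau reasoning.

Yes

1. e : (∃s.¬D ⊔ A)?  L(e) = {C} ∪ {(∀s.D ⊓ ¬A)}
   clash {A, ¬A} at e — e ∈ (∃s.¬D ⊔ A)
2. Hence e : (∃s.¬D ⊔ A): entailed.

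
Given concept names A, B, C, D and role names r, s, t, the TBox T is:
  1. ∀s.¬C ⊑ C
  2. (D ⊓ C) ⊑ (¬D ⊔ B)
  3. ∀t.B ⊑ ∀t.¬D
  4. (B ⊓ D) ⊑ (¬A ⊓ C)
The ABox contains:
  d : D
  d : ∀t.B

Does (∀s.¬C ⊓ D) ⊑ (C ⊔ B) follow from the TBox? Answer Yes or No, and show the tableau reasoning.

1. (∀s.¬C ⊓ D) ⊑ (C ⊔ B)  ⇔  ((∀s.¬C ⊓ D) ⊓ (¬C ⊓ ¬B)) unsat w.r.t. T
   all branches close; clash {C, ¬C} at x₀
2. Hence (∀s.¬C ⊓ D) ⊑ (C ⊔ B): entailed.

Yes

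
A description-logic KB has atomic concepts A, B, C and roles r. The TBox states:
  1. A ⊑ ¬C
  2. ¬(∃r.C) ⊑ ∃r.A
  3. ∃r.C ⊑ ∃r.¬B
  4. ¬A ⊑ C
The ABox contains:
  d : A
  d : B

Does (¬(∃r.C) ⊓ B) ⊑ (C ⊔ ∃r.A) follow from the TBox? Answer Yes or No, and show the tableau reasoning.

Yes

1. (¬(∃r.C) ⊓ B) ⊑ (C ⊔ ∃r.A)  ⇔  ((∀r.¬C ⊓ B) ⊓ (¬C ⊓ ∀r.¬A)) unsat w.r.t. T
   all branches close; clash {C, ¬C} at x₀
2. Hence (¬(∃r.C) ⊓ B) ⊑ (C ⊔ ∃r.A): entailed.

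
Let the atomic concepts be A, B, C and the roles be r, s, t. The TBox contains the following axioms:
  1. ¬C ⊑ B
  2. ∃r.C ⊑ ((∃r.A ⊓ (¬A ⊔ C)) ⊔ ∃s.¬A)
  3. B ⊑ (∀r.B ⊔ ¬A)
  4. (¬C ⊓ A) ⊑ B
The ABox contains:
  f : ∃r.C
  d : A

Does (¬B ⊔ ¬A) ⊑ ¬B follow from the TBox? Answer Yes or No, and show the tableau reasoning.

1. (¬B ⊔ ¬A) ⊑ ¬B  ⇔  ((¬B ⊔ ¬A) ⊓ B) unsat w.r.t. T
   apply at x₀: B⊑(∀r.B ⊔ ¬A)
   open: L(x₀) ⊇ {B, ¬A, ∀r.¬C}
2. Hence (¬B ⊔ ¬A) ⊑ ¬B: not entailed.

No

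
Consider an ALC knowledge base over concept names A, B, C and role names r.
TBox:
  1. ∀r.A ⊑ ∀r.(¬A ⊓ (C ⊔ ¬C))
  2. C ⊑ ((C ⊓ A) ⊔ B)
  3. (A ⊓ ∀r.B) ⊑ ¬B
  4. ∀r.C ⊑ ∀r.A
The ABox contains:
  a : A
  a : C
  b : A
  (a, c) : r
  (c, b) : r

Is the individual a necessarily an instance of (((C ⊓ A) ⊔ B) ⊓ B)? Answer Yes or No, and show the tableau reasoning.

1. a : (((C ⊓ A) ⊔ B) ⊓ B)?  L(a) = {A, C} ∪ {(((¬C ⊔ ¬A) ⊓ ¬B) ⊔ ¬B)}
   apply at a: C⊑((C ⊓ A) ⊔ B)
   open: L(a) ⊇ {A, C, ¬B, ∃r.¬A, ∃r.¬C} (+ ∃-successors) — a ∉ (((C ⊓ A) ⊔ B) ⊓ B) possible
2. Hence a : (((C ⊓ A) ⊔ B) ⊓ B): not entailed.

No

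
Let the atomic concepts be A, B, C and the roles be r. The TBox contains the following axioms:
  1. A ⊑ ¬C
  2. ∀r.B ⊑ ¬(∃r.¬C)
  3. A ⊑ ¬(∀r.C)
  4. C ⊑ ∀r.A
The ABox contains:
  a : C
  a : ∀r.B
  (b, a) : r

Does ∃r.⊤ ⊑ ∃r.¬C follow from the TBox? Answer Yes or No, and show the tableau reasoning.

No

1. ∃r.⊤ ⊑ ∃r.¬C  ⇔  (∃r.⊤ ⊓ ∀r.C) unsat w.r.t. T
   open: L(x₀) ⊇ {¬A, ¬C, ∀r.C, ∃r.⊤} (+ ∃-successors)
2. Hence ∃r.⊤ ⊑ ∃r.¬C: not entailed.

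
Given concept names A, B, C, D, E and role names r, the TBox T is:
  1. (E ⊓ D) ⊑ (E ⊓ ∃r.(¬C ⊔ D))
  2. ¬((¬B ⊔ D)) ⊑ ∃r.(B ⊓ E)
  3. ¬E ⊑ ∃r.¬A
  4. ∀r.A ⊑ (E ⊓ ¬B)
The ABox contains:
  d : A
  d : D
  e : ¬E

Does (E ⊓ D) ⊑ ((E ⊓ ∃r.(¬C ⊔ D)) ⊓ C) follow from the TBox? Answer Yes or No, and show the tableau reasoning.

1. (E ⊓ D) ⊑ ((E ⊓ ∃r.(¬C ⊔ D)) ⊓ C)  ⇔  ((E ⊓ D) ⊓ ((¬E ⊔ ∀r.(C ⊓ ¬D)) ⊔ ¬C)) unsat w.r.t. T
   apply at x₀: (E ⊓ D)⊑(E ⊓ ∃r.(¬C ⊔ D))
   open: L(x₀) ⊇ {D, E, ¬C, ∃r.(¬C ⊔ D), ∃r.¬A} (+ ∃-successors)
2. Hence (E ⊓ D) ⊑ ((E ⊓ ∃r.(¬C ⊔ D)) ⊓ C): not entailed.

No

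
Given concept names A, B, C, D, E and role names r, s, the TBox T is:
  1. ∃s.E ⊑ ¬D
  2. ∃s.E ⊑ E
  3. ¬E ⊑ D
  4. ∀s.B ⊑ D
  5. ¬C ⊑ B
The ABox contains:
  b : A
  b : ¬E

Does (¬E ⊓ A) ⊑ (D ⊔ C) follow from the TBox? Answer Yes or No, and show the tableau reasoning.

1. (¬E ⊓ A) ⊑ (D ⊔ C)  ⇔  ((¬E ⊓ A) ⊓ (¬D ⊓ ¬C)) unsat w.r.t. T
   all branches close; clash {D, ¬D} at x₀
2. Hence (¬E ⊓ A) ⊑ (D ⊔ C): entailed.

Yes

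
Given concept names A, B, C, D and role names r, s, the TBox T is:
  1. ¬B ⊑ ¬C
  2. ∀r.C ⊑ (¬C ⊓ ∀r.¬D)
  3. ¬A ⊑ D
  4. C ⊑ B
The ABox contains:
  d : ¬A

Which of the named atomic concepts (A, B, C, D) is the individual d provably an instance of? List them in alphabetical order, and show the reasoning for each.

1. d : A?  L(d) = {¬A} ∪ {¬A}
   apply at d: ¬A⊑D
   open: L(d) ⊇ {B, D, ¬A, ∃r.¬C} (+ ∃-successors) — d ∉ A possible
2. d : B?  L(d) = {¬A} ∪ {¬B}
   apply at d: ¬B⊑¬C; ¬A⊑D
   open: L(d) ⊇ {D, ¬A, ¬B, ¬C, ∃r.¬C} (+ ∃-successors) — d ∉ B possible
3. d : C?  L(d) = {¬A} ∪ {¬C}
   apply at d: ¬A⊑D
   open: L(d) ⊇ {D, ¬A, ¬C, ∃r.¬C} (+ ∃-successors) — d ∉ C possible
4. d : D?  L(d) = {¬A} ∪ {¬D}
   clash {D, ¬D} at d — d ∈ D
5. Entailed for d: {D}

{D}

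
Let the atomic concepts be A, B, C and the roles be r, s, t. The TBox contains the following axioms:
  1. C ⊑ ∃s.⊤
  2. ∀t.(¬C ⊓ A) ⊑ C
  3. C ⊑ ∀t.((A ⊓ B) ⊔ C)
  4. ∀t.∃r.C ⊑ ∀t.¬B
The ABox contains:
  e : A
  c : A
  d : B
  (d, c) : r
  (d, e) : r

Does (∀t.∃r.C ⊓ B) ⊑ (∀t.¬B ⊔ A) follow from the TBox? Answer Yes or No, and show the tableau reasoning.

Yes

1. (∀t.∃r.C ⊓ B) ⊑ (∀t.¬B ⊔ A)  ⇔  ((∀t.∃r.C ⊓ B) ⊓ (∃t.B ⊓ ¬A)) unsat w.r.t. T
   all branches close; clash {B, ¬B} at an ∃-successor
2. Hence (∀t.∃r.C ⊓ B) ⊑ (∀t.¬B ⊔ A): entailed.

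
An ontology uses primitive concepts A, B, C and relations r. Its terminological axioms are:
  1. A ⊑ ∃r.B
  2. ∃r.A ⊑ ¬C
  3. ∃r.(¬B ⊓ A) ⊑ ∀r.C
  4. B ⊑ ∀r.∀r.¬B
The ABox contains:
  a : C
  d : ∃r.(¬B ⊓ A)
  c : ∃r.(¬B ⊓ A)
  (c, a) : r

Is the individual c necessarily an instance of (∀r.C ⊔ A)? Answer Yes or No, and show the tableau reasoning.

Yes

1. c : (∀r.C ⊔ A)?  L(c) = {∃r.(¬B ⊓ A)} ∪ {(∃r.¬C ⊓ ¬A)}
   clash {C, ¬C} at an ∃-successor — c ∈ (∀r.C ⊔ A)
2. Hence c : (∀r.C ⊔ A): entailed.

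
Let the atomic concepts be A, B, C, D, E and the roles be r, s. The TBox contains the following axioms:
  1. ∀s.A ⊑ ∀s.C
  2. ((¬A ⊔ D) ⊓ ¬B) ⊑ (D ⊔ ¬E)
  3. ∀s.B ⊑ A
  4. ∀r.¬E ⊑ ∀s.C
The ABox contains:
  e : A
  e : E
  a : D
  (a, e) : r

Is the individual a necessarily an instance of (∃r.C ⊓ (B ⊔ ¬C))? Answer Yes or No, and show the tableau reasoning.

1. a : (∃r.C ⊓ (B ⊔ ¬C))?  L(a) = {D} ∪ {(∀r.¬C ⊔ (¬B ⊓ C))}
   open: L(a) ⊇ {B, D, ∀r.¬C, ∃r.E, ∃s.¬A, …} (+ ∃-successors) — a ∉ (∃r.C ⊓ (B ⊔ ¬C)) possible
2. Hence a : (∃r.C ⊓ (B ⊔ ¬C)): not entailed.

No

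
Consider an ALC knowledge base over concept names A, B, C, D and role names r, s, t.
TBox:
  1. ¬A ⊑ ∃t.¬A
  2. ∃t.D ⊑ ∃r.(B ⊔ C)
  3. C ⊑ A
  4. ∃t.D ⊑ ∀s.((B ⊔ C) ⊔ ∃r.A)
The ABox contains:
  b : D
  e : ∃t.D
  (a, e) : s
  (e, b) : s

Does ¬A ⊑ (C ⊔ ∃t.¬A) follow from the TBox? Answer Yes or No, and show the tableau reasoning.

1. ¬A ⊑ (C ⊔ ∃t.¬A)  ⇔  (¬A ⊓ (¬C ⊓ ∀t.A)) unsat w.r.t. T
   all branches close; clash {A, ¬A} at an ∃-successor
2. Hence ¬A ⊑ (C ⊔ ∃t.¬A): entailed.

Yes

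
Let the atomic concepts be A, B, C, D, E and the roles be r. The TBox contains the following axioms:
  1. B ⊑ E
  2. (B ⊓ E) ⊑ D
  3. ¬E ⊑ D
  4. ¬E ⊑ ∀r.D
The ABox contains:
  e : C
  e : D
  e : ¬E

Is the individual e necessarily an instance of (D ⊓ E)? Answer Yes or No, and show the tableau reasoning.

1. e : (D ⊓ E)?  L(e) = {C, D, ¬E} ∪ {(¬D ⊔ ¬E)}
   apply at e: ¬E⊑∀r.D
   open: L(e) ⊇ {C, D, ¬B, ¬E, ∀r.D} — e ∉ (D ⊓ E) possible
2. Hence e : (D ⊓ E): not entailed.

No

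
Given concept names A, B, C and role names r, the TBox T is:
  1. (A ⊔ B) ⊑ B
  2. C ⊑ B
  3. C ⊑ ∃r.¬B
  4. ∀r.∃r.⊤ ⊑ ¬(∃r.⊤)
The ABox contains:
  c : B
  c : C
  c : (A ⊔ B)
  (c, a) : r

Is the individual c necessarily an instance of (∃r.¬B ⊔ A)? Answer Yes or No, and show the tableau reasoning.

Yes

1. c : (∃r.¬B ⊔ A)?  L(c) = {B, C, (A ⊔ B)} ∪ {(∀r.B ⊓ ¬A)}
   clash ⊥ at a — c ∈ (∃r.¬B ⊔ A)
2. Hence c : (∃r.¬B ⊔ A): entailed.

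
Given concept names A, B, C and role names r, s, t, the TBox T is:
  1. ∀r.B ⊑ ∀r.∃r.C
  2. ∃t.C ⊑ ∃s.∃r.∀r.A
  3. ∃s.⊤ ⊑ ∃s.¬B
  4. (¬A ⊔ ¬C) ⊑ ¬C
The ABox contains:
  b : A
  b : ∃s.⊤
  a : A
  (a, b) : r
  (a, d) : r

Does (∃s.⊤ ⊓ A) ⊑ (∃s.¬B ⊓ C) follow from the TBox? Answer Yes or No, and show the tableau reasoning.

1. (∃s.⊤ ⊓ A) ⊑ (∃s.¬B ⊓ C)  ⇔  ((∃s.⊤ ⊓ A) ⊓ (∀s.B ⊔ ¬C)) unsat w.r.t. T
   apply at x₀: ∃s.⊤⊑∃s.¬B
   open: L(x₀) ⊇ {A, ¬C, ∀t.¬C, ∃r.¬B, ∃s.¬B, …} (+ ∃-successors)
2. Hence (∃s.⊤ ⊓ A) ⊑ (∃s.¬B ⊓ C): not entailed.

No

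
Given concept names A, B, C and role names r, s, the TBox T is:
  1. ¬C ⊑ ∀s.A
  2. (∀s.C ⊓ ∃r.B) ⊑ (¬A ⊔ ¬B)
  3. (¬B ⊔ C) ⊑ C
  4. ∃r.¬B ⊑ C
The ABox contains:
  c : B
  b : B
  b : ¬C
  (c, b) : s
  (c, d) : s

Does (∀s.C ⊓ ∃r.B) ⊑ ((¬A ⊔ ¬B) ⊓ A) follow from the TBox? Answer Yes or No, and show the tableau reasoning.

No

1. (∀s.C ⊓ ∃r.B) ⊑ ((¬A ⊔ ¬B) ⊓ A)  ⇔  ((∀s.C ⊓ ∃r.B) ⊓ ((A ⊓ B) ⊔ ¬A)) unsat w.r.t. T
   apply at x₀: (∀s.C ⊓ ∃r.B)⊑(¬A ⊔ ¬B)
   open: L(x₀) ⊇ {C, ¬A, ∀s.C, ∃r.B} (+ ∃-successors)
2. Hence (∀s.C ⊓ ∃r.B) ⊑ ((¬A ⊔ ¬B) ⊓ A): not entailed.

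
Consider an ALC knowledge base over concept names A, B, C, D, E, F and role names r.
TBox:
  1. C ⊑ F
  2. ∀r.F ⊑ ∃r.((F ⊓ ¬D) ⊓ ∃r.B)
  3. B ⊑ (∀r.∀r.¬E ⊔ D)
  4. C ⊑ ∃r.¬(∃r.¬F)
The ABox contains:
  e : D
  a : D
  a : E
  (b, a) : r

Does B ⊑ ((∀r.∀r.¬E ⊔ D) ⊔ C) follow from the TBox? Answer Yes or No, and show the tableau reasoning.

Yes

1. B ⊑ ((∀r.∀r.¬E ⊔ D) ⊔ C)  ⇔  (B ⊓ ((∃r.∃r.E ⊓ ¬D) ⊓ ¬C)) unsat w.r.t. T
   all branches close; clash {D, ¬D} at x₀
2. Hence B ⊑ ((∀r.∀r.¬E ⊔ D) ⊔ C): entailed.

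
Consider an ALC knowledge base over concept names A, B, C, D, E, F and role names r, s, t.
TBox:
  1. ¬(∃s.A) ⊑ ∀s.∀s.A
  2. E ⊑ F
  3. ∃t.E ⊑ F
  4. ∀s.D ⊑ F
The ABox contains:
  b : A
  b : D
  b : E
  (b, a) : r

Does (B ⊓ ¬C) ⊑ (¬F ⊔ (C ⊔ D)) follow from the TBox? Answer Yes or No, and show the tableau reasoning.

No

1. (B ⊓ ¬C) ⊑ (¬F ⊔ (C ⊔ D))  ⇔  ((B ⊓ ¬C) ⊓ (F ⊓ (¬C ⊓ ¬D))) unsat w.r.t. T
   open: L(x₀) ⊇ {B, F, ¬C, ¬D, ∃s.A} (+ ∃-successors)
2. Hence (B ⊓ ¬C) ⊑ (¬F ⊔ (C ⊔ D)): not entailed.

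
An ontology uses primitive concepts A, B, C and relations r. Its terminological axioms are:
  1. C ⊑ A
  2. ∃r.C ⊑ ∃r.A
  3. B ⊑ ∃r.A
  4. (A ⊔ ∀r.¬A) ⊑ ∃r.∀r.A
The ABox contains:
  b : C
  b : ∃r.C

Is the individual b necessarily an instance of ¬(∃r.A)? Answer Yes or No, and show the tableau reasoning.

1. b : ¬(∃r.A)?  L(b) = {C, ∃r.C} ∪ {∃r.A}
   apply at b: C⊑A
   open: L(b) ⊇ {A, C, ∃r.A, ∃r.C, ∃r.∀r.A} (+ ∃-successors) — b ∉ ¬(∃r.A) possible
2. Hence b : ¬(∃r.A): not entailed.

No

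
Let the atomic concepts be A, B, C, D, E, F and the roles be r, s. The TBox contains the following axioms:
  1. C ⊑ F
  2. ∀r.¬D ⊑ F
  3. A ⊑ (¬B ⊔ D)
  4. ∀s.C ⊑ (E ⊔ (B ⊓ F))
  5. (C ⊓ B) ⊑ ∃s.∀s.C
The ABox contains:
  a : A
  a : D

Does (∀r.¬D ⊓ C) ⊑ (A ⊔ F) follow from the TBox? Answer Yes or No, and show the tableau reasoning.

1. (∀r.¬D ⊓ C) ⊑ (A ⊔ F)  ⇔  ((∀r.¬D ⊓ C) ⊓ (¬A ⊓ ¬F)) unsat w.r.t. T
   all branches close; clash {F, ¬F} at x₀
2. Hence (∀r.¬D ⊓ C) ⊑ (A ⊔ F): entailed.

Yes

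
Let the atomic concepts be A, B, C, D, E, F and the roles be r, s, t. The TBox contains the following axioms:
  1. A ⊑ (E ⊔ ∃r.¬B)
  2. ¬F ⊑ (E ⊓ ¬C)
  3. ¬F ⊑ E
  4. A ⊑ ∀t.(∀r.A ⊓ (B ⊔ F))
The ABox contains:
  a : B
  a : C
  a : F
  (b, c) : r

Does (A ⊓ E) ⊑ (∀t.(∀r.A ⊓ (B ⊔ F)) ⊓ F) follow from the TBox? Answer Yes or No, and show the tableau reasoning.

No

1. (A ⊓ E) ⊑ (∀t.(∀r.A ⊓ (B ⊔ F)) ⊓ F)  ⇔  ((A ⊓ E) ⊓ (∃t.(∃r.¬A ⊔ (¬B ⊓ ¬F)) ⊔ ¬F)) unsat w.r.t. T
   apply at x₀: A⊑(E ⊔ ∃r.¬B); A⊑∀t.(∀r.A ⊓ (B ⊔ F))
   open: L(x₀) ⊇ {A, E, ¬C, ¬F, ∀t.(∀r.A ⊓ (B ⊔ F))}
2. Hence (A ⊓ E) ⊑ (∀t.(∀r.A ⊓ (B ⊔ F)) ⊓ F): not entailed.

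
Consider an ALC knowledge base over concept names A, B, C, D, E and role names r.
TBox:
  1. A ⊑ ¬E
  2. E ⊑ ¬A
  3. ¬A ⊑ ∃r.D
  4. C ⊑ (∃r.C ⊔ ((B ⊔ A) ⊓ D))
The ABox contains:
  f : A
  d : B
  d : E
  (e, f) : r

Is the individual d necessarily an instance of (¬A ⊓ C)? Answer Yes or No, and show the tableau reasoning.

1. d : (¬A ⊓ C)?  L(d) = {B, E} ∪ {(A ⊔ ¬C)}
   apply at d: E⊑¬A
   open: L(d) ⊇ {B, E, ¬A, ¬C, ∃r.D} (+ ∃-successors) — d ∉ (¬A ⊓ C) possible
2. Hence d : (¬A ⊓ C): not entailed.

No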